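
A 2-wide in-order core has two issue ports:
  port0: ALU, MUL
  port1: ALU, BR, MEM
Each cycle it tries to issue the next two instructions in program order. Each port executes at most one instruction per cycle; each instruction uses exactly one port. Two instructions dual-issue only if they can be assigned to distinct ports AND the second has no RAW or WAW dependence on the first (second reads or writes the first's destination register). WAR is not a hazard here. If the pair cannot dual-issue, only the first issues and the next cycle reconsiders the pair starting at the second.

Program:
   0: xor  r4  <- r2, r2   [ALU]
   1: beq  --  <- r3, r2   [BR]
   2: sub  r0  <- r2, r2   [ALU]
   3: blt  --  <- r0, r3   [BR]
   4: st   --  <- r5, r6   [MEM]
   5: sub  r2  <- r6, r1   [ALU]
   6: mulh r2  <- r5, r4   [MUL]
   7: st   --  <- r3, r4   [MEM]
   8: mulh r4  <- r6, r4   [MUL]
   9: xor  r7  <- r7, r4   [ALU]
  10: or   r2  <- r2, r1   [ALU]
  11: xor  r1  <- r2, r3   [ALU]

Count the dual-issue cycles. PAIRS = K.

PAIRS = 4

  cy0 -> i0/i1 (xor.ALU/beq.BR) pair
  cy1 -> i2 (sub.ALU) RAW r0
  cy2 -> i3 (blt.BR) no-port BR/MEM
  cy3 -> i4/i5 (st.MEM/sub.ALU) pair
  cy4 -> i6/i7 (mulh.MUL/st.MEM) pair
  cy5 -> i8 (mulh.MUL) RAW r4
  cy6 -> i9/i10 (xor.ALU/or.ALU) pair
  cy7 -> i11 (xor.ALU) tail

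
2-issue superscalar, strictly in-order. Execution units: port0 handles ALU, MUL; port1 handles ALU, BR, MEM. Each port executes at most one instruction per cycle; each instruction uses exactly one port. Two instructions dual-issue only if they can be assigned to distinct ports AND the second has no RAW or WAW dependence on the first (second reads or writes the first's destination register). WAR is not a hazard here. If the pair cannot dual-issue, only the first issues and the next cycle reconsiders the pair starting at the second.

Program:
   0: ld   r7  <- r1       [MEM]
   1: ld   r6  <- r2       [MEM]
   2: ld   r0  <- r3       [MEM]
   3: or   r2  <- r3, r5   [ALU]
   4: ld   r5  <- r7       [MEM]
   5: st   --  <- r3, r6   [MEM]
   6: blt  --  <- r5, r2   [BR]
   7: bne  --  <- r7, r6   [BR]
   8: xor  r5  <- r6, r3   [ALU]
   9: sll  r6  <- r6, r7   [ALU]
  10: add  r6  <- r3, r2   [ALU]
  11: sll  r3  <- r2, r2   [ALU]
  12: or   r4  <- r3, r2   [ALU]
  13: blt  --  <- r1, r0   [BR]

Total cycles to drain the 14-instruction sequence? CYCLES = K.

[0] i0  ld.MEM  -- no-port MEM/MEM
[1] i1  ld.MEM  -- no-port MEM/MEM
[2] i2/i3  ld.MEM or.ALU  -- 2-wide
[3] i4  ld.MEM  -- no-port MEM/MEM
[4] i5  st.MEM  -- no-port MEM/BR
[5] i6  blt.BR  -- no-port BR/BR
[6] i7/i8  bne.BR xor.ALU  -- 2-wide
[7] i9  sll.ALU  -- WAW r6
[8] i10/i11  add.ALU sll.ALU  -- 2-wide
[9] i12/i13  or.ALU blt.BR  -- 2-wide

CYCLES = 10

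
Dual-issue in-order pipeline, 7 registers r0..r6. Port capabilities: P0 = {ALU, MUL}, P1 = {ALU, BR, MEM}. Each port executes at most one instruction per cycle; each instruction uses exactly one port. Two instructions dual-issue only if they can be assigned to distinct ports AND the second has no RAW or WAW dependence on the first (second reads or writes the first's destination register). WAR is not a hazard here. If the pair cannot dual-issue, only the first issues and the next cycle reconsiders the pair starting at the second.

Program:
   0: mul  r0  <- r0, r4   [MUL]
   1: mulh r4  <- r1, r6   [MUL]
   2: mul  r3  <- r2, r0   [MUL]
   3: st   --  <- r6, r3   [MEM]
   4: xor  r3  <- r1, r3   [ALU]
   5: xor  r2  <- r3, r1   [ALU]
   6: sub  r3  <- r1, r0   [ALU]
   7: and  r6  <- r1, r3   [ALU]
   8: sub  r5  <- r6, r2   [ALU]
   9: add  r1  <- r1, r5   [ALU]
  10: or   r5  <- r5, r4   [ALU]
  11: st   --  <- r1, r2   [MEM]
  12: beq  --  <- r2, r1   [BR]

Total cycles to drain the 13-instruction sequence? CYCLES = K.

CYCLES = 10

#0 head=0: mul i0 no-port MUL/MUL
#1 head=1: mulh i1 no-port MUL/MUL
#2 head=2: mul i2 RAW r3
#3 head=3: st+xor i3+i4 pair
#4 head=5: xor+sub i5+i6 pair
#5 head=7: and i7 RAW r6
#6 head=8: sub i8 RAW r5
#7 head=9: add+or i9+i10 pair
#8 head=11: st i11 no-port MEM/BR
#9 head=12: beq i12 tail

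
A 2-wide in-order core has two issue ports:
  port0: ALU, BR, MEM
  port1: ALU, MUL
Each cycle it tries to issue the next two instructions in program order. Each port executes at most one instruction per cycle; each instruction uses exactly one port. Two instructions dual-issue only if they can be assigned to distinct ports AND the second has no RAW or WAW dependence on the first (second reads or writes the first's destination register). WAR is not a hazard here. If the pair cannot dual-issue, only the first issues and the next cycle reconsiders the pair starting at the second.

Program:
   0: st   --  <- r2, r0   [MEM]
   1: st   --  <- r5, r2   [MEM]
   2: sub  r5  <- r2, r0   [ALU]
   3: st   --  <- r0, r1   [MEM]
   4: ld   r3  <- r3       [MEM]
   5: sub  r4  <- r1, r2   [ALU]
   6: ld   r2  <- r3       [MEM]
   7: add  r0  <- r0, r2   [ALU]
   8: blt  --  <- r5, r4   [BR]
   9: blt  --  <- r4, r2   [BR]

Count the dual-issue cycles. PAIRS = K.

PAIRS = 3

c0: i0 st.MEM  no-port MEM/MEM
c1: i1+i2 st.MEM+sub.ALU  2-wide
c2: i3 st.MEM  no-port MEM/MEM
c3: i4+i5 ld.MEM+sub.ALU  2-wide
c4: i6 ld.MEM  RAW r2
c5: i7+i8 add.ALU+blt.BR  2-wide
c6: i9 blt.BR  tail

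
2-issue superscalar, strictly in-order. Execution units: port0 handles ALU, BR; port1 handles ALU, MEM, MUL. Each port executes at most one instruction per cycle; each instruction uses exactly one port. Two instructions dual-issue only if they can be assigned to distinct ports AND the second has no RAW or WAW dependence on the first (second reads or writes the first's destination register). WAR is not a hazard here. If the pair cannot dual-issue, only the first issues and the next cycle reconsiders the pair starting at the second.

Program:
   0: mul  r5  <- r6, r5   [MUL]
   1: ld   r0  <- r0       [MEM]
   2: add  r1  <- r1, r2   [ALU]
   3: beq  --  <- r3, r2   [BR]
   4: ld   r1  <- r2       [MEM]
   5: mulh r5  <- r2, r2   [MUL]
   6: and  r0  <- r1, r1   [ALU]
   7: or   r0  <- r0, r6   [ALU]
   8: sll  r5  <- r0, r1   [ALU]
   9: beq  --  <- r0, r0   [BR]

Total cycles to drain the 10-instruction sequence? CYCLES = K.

CYCLES = 6

t=0 i0:mul ; no-port MUL/MEM
t=1 i1&i2:ld;add ; 2-wide
t=2 i3&i4:beq;ld ; 2-wide
t=3 i5&i6:mulh;and ; 2-wide
t=4 i7:or ; RAW r0
t=5 i8&i9:sll;beq ; 2-wide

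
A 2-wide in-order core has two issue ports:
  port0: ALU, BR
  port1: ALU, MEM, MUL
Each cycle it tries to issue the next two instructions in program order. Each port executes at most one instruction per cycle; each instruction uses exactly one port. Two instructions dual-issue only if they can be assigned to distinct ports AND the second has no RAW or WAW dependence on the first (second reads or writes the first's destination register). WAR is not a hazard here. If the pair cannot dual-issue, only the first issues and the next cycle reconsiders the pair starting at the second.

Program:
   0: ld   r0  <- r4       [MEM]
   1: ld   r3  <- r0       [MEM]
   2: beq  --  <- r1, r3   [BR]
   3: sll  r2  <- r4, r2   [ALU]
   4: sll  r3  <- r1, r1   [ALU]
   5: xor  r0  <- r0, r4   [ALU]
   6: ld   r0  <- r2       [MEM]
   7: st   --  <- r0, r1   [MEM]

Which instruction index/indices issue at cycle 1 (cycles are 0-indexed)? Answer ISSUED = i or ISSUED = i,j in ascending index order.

ISSUED = 1

0. ld @i0  | no-port MEM/MEM
1. ld @i1  | RAW r3
2. beq;sll @i2+i3  | dual
3. sll;xor @i4+i5  | dual
4. ld @i6  | no-port MEM/MEM
5. st @i7  | tail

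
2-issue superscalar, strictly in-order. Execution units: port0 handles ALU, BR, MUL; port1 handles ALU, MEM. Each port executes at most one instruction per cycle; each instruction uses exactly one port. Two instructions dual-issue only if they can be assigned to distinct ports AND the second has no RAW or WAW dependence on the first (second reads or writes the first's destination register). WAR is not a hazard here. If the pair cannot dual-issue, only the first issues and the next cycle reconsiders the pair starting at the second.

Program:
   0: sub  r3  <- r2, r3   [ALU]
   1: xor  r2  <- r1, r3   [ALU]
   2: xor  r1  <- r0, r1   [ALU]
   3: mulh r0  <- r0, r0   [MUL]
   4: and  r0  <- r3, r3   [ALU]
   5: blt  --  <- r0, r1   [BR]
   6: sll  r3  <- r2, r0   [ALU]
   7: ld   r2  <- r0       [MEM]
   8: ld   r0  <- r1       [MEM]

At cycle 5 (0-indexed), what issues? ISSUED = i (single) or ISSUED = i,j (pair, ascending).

ISSUED = 7

#0 head=0: sub i0 RAW r3
#1 head=1: xor xor i1,i2 pair
#2 head=3: mulh i3 WAW r0
#3 head=4: and i4 RAW r0
#4 head=5: blt sll i5,i6 pair
#5 head=7: ld i7 no-port MEM/MEM
#6 head=8: ld i8 tail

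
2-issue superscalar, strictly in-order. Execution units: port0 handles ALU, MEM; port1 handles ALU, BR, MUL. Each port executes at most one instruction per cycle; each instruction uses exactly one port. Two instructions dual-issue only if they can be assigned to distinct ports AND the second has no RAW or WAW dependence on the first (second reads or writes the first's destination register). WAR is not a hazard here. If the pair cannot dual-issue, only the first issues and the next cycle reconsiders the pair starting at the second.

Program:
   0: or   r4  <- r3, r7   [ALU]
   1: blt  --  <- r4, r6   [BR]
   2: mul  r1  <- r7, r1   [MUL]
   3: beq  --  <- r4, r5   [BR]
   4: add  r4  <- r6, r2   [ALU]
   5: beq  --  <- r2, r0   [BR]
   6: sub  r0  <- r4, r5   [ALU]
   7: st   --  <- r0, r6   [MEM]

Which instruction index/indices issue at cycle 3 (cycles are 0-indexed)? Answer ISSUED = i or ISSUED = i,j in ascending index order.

#0 head=0: or i0 RAW r4
#1 head=1: blt i1 no-port BR/MUL
#2 head=2: mul i2 no-port MUL/BR
#3 head=3: beq;add i3+i4 dual
#4 head=5: beq;sub i5+i6 dual
#5 head=7: st i7 tail

ISSUED = 3,4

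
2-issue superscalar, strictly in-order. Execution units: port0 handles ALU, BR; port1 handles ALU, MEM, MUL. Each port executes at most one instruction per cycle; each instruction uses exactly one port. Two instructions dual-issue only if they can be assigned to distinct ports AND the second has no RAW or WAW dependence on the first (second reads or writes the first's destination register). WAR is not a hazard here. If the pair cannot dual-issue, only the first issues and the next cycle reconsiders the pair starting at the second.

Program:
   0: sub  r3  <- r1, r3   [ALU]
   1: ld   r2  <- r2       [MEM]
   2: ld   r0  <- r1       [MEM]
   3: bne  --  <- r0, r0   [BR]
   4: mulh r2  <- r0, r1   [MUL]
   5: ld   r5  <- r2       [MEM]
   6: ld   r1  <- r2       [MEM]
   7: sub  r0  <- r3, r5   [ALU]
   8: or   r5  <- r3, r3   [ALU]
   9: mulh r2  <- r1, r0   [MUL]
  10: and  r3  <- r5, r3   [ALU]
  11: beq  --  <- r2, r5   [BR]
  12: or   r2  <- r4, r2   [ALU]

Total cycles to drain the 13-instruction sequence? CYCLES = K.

  cy0 -> i0,i1 (sub.ALU+ld.MEM) pair
  cy1 -> i2 (ld.MEM) RAW r0
  cy2 -> i3,i4 (bne.BR+mulh.MUL) pair
  cy3 -> i5 (ld.MEM) no-port MEM/MEM
  cy4 -> i6,i7 (ld.MEM+sub.ALU) pair
  cy5 -> i8,i9 (or.ALU+mulh.MUL) pair
  cy6 -> i10,i11 (and.ALU+beq.BR) pair
  cy7 -> i12 (or.ALU) tail

CYCLES = 8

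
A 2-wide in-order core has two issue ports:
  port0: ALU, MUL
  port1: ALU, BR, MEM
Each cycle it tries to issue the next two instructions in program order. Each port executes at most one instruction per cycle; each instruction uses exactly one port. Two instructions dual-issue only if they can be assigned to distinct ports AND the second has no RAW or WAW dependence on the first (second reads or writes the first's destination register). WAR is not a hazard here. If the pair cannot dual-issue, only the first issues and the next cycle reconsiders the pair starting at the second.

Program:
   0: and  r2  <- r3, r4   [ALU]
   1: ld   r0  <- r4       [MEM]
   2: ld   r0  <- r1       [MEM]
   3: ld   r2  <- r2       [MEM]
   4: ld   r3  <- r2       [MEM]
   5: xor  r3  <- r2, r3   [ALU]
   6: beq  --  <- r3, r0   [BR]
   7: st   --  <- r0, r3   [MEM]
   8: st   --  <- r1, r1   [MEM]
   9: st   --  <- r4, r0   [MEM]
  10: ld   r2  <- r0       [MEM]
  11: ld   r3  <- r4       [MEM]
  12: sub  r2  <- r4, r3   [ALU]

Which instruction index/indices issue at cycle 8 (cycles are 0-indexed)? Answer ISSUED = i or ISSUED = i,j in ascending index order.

ISSUED = 9

#0 head=0: and.ALU ld.MEM i0&i1 2-wide
#1 head=2: ld.MEM i2 no-port MEM/MEM
#2 head=3: ld.MEM i3 no-port MEM/MEM
#3 head=4: ld.MEM i4 RAW+WAW r3
#4 head=5: xor.ALU i5 RAW r3
#5 head=6: beq.BR i6 no-port BR/MEM
#6 head=7: st.MEM i7 no-port MEM/MEM
#7 head=8: st.MEM i8 no-port MEM/MEM
#8 head=9: st.MEM i9 no-port MEM/MEM
#9 head=10: ld.MEM i10 no-port MEM/MEM
#10 head=11: ld.MEM i11 RAW r3
#11 head=12: sub.ALU i12 tail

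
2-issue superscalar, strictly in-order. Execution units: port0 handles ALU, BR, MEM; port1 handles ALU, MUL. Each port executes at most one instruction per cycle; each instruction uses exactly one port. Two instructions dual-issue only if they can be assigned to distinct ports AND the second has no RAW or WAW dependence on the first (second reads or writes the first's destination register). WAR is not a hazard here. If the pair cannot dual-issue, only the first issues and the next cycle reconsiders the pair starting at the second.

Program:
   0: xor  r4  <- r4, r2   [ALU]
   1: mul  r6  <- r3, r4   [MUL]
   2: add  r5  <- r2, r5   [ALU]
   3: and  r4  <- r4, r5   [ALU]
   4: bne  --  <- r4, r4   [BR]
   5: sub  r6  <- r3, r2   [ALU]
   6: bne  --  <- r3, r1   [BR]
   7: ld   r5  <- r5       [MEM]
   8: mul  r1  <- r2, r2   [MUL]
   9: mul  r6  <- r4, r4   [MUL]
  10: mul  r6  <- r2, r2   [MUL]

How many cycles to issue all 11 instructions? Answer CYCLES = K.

[0] i0  xor  -- RAW r4
[1] i1+i2  mul add  -- 2-wide
[2] i3  and  -- RAW r4
[3] i4+i5  bne sub  -- 2-wide
[4] i6  bne  -- no-port BR/MEM
[5] i7+i8  ld mul  -- 2-wide
[6] i9  mul  -- no-port MUL/MUL
[7] i10  mul  -- tail

CYCLES = 8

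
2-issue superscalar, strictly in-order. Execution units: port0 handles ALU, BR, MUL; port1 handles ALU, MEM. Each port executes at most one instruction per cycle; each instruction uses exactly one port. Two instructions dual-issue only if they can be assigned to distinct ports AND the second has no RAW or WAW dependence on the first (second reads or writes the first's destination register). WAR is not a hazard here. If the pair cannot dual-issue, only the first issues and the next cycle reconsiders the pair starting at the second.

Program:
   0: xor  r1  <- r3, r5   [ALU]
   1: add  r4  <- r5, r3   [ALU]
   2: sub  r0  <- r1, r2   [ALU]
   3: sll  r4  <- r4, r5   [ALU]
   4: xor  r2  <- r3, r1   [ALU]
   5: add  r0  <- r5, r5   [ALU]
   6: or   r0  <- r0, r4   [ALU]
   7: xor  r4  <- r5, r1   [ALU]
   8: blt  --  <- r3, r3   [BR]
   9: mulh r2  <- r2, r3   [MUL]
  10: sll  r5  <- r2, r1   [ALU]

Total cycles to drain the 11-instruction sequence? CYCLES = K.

t=0 i0&i1:xor add ; 2-wide
t=1 i2&i3:sub sll ; 2-wide
t=2 i4&i5:xor add ; 2-wide
t=3 i6&i7:or xor ; 2-wide
t=4 i8:blt ; no-port BR/MUL
t=5 i9:mulh ; RAW r2
t=6 i10:sll ; tail

CYCLES = 7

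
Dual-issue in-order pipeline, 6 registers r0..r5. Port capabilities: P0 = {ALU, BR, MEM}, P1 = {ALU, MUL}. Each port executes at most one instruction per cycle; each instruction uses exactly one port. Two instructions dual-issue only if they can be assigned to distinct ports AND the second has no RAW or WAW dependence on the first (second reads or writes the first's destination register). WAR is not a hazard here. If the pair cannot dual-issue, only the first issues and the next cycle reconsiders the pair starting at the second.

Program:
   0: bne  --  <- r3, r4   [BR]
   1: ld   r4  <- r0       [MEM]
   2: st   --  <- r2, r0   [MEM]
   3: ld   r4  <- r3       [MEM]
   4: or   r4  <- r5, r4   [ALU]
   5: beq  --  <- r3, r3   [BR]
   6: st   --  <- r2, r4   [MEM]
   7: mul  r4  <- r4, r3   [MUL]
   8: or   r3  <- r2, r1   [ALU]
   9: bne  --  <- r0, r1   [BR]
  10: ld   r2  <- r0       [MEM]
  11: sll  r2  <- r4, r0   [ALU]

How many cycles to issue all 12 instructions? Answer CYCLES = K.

  cy0 -> i0 (bne.BR) no-port BR/MEM
  cy1 -> i1 (ld.MEM) no-port MEM/MEM
  cy2 -> i2 (st.MEM) no-port MEM/MEM
  cy3 -> i3 (ld.MEM) RAW+WAW r4
  cy4 -> i4&i5 (or.ALU beq.BR) pair
  cy5 -> i6&i7 (st.MEM mul.MUL) pair
  cy6 -> i8&i9 (or.ALU bne.BR) pair
  cy7 -> i10 (ld.MEM) WAW r2
  cy8 -> i11 (sll.ALU) tail

CYCLES = 9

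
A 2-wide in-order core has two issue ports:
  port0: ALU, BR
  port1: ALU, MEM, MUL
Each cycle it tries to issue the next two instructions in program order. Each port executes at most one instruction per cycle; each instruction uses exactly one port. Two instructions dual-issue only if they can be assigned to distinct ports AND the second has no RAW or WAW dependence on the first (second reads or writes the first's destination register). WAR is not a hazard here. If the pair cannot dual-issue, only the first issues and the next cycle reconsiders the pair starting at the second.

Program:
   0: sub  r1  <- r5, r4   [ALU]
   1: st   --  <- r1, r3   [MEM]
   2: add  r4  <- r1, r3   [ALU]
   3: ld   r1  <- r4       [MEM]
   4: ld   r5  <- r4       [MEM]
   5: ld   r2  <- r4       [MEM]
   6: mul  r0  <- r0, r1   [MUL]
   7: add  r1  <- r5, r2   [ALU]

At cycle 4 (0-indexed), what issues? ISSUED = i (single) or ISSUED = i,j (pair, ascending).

ISSUED = 5

#0 head=0: sub i0 RAW r1
#1 head=1: st/add i1&i2 2-wide
#2 head=3: ld i3 no-port MEM/MEM
#3 head=4: ld i4 no-port MEM/MEM
#4 head=5: ld i5 no-port MEM/MUL
#5 head=6: mul/add i6&i7 2-wide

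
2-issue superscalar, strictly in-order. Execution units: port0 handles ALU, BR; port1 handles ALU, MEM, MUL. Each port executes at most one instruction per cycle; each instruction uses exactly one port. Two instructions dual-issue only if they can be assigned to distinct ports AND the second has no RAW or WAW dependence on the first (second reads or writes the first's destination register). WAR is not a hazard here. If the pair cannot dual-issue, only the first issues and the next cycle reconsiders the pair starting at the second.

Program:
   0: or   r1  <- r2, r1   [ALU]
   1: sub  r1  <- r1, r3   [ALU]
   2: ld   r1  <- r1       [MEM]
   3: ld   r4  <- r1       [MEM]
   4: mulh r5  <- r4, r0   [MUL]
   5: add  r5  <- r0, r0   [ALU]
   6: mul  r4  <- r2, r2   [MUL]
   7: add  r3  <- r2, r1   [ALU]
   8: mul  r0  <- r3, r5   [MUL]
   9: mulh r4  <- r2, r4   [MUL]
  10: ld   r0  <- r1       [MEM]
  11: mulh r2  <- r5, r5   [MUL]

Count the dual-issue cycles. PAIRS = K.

PAIRS = 1

t=0 i0:or.ALU ; RAW+WAW r1
t=1 i1:sub.ALU ; RAW+WAW r1
t=2 i2:ld.MEM ; no-port MEM/MEM
t=3 i3:ld.MEM ; no-port MEM/MUL
t=4 i4:mulh.MUL ; WAW r5
t=5 i5/i6:add.ALU+mul.MUL ; 2-wide
t=6 i7:add.ALU ; RAW r3
t=7 i8:mul.MUL ; no-port MUL/MUL
t=8 i9:mulh.MUL ; no-port MUL/MEM
t=9 i10:ld.MEM ; no-port MEM/MUL
t=10 i11:mulh.MUL ; tail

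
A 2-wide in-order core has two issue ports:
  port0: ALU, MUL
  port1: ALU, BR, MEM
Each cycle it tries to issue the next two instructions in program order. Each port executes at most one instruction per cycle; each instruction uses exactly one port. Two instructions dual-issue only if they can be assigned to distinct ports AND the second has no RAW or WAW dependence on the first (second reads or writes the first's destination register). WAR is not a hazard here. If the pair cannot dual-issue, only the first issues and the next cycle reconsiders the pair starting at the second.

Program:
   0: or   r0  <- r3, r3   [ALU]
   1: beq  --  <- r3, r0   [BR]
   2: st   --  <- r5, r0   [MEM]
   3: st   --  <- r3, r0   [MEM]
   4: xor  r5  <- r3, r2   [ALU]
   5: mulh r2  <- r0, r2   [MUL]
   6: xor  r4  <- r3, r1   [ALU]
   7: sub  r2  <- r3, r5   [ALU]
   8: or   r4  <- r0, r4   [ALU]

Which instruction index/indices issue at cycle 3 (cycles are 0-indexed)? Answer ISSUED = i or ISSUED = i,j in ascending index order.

ISSUED = 3,4

0. or.ALU @i0  | RAW r0
1. beq.BR @i1  | no-port BR/MEM
2. st.MEM @i2  | no-port MEM/MEM
3. st.MEM+xor.ALU @i3/i4  | pair
4. mulh.MUL+xor.ALU @i5/i6  | pair
5. sub.ALU+or.ALU @i7/i8  | pair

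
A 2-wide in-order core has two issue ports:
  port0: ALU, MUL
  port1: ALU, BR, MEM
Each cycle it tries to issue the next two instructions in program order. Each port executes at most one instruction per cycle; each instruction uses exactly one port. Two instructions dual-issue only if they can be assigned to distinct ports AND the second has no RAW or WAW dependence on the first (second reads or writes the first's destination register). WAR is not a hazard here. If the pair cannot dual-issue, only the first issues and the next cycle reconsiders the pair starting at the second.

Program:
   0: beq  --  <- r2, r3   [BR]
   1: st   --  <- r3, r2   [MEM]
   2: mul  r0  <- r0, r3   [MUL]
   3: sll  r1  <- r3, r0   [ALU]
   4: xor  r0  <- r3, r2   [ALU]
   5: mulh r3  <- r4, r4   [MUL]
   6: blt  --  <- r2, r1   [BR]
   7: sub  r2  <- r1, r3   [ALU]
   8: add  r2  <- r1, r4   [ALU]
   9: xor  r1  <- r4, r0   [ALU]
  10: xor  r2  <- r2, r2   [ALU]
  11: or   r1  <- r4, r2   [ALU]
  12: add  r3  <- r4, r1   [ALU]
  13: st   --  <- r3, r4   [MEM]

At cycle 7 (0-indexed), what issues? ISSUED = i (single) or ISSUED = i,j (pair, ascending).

ISSUED = 11

[0] i0  beq  -- no-port BR/MEM
[1] i1&i2  st/mul  -- pair
[2] i3&i4  sll/xor  -- pair
[3] i5&i6  mulh/blt  -- pair
[4] i7  sub  -- WAW r2
[5] i8&i9  add/xor  -- pair
[6] i10  xor  -- RAW r2
[7] i11  or  -- RAW r1
[8] i12  add  -- RAW r3
[9] i13  st  -- tail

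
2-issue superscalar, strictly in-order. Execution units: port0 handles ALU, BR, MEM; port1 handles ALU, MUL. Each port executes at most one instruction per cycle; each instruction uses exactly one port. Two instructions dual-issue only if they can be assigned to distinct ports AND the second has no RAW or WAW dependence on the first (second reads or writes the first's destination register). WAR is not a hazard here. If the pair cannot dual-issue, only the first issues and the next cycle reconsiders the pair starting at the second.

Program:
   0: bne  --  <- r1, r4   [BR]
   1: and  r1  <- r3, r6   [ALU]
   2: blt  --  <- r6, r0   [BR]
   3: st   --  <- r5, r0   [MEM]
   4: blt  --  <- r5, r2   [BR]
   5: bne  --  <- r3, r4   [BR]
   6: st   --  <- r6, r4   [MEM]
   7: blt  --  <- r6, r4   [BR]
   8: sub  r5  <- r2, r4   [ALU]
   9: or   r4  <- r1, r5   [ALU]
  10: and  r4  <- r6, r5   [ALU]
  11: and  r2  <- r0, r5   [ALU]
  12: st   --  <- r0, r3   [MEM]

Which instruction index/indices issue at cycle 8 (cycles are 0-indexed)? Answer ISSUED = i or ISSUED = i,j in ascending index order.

ISSUED = 10,11

  cy0 -> i0,i1 (bne.BR/and.ALU) 2-wide
  cy1 -> i2 (blt.BR) no-port BR/MEM
  cy2 -> i3 (st.MEM) no-port MEM/BR
  cy3 -> i4 (blt.BR) no-port BR/BR
  cy4 -> i5 (bne.BR) no-port BR/MEM
  cy5 -> i6 (st.MEM) no-port MEM/BR
  cy6 -> i7,i8 (blt.BR/sub.ALU) 2-wide
  cy7 -> i9 (or.ALU) WAW r4
  cy8 -> i10,i11 (and.ALU/and.ALU) 2-wide
  cy9 -> i12 (st.MEM) tail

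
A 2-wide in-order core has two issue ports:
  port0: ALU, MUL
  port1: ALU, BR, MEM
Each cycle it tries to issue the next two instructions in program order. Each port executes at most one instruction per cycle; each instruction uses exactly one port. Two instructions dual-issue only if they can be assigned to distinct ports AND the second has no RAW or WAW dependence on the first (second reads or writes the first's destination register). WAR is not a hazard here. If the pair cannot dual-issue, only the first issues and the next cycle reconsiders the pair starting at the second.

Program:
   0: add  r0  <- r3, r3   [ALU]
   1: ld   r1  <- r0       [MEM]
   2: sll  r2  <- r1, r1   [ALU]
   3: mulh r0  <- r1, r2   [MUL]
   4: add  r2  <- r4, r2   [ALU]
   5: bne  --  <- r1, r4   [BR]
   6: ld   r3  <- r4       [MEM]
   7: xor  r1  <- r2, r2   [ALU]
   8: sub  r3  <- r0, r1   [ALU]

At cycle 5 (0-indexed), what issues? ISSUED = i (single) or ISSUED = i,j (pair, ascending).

  cy0 -> i0 (add) RAW r0
  cy1 -> i1 (ld) RAW r1
  cy2 -> i2 (sll) RAW r2
  cy3 -> i3/i4 (mulh/add) 2-wide
  cy4 -> i5 (bne) no-port BR/MEM
  cy5 -> i6/i7 (ld/xor) 2-wide
  cy6 -> i8 (sub) tail

ISSUED = 6,7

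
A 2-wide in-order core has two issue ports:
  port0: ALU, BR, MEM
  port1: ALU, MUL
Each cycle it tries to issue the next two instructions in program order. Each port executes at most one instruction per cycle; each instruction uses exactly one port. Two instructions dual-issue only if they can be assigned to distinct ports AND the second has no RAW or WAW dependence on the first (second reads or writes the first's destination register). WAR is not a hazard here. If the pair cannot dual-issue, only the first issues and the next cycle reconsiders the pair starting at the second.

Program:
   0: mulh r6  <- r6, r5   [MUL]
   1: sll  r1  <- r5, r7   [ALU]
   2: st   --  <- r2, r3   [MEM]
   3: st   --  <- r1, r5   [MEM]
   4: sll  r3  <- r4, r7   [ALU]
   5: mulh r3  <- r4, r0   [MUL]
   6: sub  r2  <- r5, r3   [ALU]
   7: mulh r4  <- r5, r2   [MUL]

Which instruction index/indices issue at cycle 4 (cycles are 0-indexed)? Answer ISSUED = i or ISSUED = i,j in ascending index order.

ISSUED = 6

0. mulh;sll @i0&i1  | 2-wide
1. st @i2  | no-port MEM/MEM
2. st;sll @i3&i4  | 2-wide
3. mulh @i5  | RAW r3
4. sub @i6  | RAW r2
5. mulh @i7  | tail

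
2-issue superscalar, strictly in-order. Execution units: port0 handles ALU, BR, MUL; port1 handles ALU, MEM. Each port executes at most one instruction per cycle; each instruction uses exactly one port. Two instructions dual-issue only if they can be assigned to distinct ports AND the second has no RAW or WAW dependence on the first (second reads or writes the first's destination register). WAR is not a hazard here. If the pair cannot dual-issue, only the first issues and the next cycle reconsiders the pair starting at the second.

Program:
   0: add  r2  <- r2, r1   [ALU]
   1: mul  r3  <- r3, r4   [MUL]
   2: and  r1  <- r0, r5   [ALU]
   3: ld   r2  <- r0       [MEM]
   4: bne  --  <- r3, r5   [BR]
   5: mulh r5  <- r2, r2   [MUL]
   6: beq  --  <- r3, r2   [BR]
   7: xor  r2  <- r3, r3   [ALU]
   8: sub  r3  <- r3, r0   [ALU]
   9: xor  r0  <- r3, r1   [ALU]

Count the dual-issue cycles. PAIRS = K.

PAIRS = 3

c0: i0,i1 add+mul  pair
c1: i2,i3 and+ld  pair
c2: i4 bne  no-port BR/MUL
c3: i5 mulh  no-port MUL/BR
c4: i6,i7 beq+xor  pair
c5: i8 sub  RAW r3
c6: i9 xor  tail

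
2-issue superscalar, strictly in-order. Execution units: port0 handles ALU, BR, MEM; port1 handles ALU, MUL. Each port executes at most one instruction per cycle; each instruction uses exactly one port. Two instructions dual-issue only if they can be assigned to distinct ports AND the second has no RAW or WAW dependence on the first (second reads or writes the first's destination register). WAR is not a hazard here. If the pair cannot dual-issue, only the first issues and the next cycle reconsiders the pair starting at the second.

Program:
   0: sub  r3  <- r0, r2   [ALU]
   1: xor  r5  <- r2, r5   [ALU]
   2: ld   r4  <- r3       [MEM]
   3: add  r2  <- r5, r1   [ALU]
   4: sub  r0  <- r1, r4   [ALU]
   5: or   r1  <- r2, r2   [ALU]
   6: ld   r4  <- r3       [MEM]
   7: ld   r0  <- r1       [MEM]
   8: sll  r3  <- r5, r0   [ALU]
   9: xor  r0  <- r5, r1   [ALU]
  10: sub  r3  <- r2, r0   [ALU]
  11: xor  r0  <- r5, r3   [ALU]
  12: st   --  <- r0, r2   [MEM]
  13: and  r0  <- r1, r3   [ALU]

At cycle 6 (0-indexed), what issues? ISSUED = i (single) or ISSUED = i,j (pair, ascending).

#0 head=0: sub.ALU/xor.ALU i0,i1 2-wide
#1 head=2: ld.MEM/add.ALU i2,i3 2-wide
#2 head=4: sub.ALU/or.ALU i4,i5 2-wide
#3 head=6: ld.MEM i6 no-port MEM/MEM
#4 head=7: ld.MEM i7 RAW r0
#5 head=8: sll.ALU/xor.ALU i8,i9 2-wide
#6 head=10: sub.ALU i10 RAW r3
#7 head=11: xor.ALU i11 RAW r0
#8 head=12: st.MEM/and.ALU i12,i13 2-wide

ISSUED = 10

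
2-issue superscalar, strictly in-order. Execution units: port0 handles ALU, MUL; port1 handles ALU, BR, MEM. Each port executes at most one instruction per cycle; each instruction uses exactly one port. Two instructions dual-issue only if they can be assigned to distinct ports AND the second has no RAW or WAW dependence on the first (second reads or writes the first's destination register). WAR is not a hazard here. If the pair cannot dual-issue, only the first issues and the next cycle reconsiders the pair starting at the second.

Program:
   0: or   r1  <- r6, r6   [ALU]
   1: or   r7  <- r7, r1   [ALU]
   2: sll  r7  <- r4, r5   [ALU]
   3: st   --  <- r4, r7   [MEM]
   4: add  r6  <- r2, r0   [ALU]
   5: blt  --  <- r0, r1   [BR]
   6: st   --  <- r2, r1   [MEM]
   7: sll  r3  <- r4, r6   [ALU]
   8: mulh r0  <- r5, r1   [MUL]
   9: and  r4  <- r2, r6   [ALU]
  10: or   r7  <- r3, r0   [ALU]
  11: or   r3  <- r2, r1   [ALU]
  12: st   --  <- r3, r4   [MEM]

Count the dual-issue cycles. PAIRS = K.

0. or.ALU @i0  | RAW r1
1. or.ALU @i1  | WAW r7
2. sll.ALU @i2  | RAW r7
3. st.MEM;add.ALU @i3+i4  | pair
4. blt.BR @i5  | no-port BR/MEM
5. st.MEM;sll.ALU @i6+i7  | pair
6. mulh.MUL;and.ALU @i8+i9  | pair
7. or.ALU;or.ALU @i10+i11  | pair
8. st.MEM @i12  | tail

PAIRS = 4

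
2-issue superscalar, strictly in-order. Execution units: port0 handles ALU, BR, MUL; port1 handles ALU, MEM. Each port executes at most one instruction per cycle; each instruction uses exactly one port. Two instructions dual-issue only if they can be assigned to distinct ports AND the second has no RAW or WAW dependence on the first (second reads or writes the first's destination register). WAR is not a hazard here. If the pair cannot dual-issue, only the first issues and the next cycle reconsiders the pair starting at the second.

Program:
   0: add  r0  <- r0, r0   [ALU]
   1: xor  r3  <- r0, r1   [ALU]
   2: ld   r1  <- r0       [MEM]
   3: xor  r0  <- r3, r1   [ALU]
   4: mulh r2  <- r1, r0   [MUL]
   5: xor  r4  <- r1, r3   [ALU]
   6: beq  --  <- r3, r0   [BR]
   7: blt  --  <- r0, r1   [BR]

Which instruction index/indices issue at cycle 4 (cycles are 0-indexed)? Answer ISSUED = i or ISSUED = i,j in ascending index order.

#0 head=0: add i0 RAW r0
#1 head=1: xor/ld i1/i2 2-wide
#2 head=3: xor i3 RAW r0
#3 head=4: mulh/xor i4/i5 2-wide
#4 head=6: beq i6 no-port BR/BR
#5 head=7: blt i7 tail

ISSUED = 6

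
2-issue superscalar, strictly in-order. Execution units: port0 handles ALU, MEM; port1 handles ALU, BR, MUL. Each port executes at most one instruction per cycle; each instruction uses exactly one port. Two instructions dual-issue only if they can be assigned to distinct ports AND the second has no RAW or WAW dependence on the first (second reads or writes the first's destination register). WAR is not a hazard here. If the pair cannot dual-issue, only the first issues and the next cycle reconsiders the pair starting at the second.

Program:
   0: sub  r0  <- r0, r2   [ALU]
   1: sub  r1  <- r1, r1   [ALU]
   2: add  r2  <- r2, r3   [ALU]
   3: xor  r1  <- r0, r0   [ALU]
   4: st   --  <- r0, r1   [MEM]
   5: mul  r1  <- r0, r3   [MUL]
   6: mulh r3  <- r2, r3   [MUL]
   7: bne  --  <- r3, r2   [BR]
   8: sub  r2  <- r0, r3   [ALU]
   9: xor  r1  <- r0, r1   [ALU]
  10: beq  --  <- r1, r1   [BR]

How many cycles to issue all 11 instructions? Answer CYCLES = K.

CYCLES = 7

t=0 i0,i1:sub;sub ; pair
t=1 i2,i3:add;xor ; pair
t=2 i4,i5:st;mul ; pair
t=3 i6:mulh ; no-port MUL/BR
t=4 i7,i8:bne;sub ; pair
t=5 i9:xor ; RAW r1
t=6 i10:beq ; tail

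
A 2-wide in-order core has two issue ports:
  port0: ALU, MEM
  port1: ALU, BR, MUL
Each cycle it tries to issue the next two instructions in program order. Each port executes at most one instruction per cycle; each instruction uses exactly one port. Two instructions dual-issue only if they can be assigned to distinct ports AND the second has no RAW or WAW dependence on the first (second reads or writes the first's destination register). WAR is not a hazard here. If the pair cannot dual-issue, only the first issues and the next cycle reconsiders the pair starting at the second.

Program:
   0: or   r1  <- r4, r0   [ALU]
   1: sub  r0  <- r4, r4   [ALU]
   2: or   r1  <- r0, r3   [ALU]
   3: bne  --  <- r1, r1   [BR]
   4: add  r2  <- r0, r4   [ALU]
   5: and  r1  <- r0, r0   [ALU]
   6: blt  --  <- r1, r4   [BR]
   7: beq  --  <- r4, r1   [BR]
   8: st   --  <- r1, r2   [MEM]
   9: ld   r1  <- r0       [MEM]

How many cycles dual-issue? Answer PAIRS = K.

[0] i0,i1  or.ALU;sub.ALU  -- pair
[1] i2  or.ALU  -- RAW r1
[2] i3,i4  bne.BR;add.ALU  -- pair
[3] i5  and.ALU  -- RAW r1
[4] i6  blt.BR  -- no-port BR/BR
[5] i7,i8  beq.BR;st.MEM  -- pair
[6] i9  ld.MEM  -- tail

PAIRS = 3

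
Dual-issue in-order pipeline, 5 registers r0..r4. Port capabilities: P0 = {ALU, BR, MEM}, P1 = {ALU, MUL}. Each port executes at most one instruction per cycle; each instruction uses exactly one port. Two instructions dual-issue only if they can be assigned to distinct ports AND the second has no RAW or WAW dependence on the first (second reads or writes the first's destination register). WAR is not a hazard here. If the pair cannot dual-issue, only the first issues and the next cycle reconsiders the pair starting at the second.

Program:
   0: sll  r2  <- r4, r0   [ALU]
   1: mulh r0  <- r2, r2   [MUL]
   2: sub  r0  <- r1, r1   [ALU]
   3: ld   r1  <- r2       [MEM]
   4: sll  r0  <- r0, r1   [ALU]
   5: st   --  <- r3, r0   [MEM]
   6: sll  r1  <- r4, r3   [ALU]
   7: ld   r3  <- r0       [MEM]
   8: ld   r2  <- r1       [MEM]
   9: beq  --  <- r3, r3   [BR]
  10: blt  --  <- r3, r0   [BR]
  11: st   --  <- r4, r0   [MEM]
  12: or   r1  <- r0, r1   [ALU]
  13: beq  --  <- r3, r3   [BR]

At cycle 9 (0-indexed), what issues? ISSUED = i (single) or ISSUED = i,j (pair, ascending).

[0] i0  sll  -- RAW r2
[1] i1  mulh  -- WAW r0
[2] i2,i3  sub/ld  -- dual
[3] i4  sll  -- RAW r0
[4] i5,i6  st/sll  -- dual
[5] i7  ld  -- no-port MEM/MEM
[6] i8  ld  -- no-port MEM/BR
[7] i9  beq  -- no-port BR/BR
[8] i10  blt  -- no-port BR/MEM
[9] i11,i12  st/or  -- dual
[10] i13  beq  -- tail

ISSUED = 11,12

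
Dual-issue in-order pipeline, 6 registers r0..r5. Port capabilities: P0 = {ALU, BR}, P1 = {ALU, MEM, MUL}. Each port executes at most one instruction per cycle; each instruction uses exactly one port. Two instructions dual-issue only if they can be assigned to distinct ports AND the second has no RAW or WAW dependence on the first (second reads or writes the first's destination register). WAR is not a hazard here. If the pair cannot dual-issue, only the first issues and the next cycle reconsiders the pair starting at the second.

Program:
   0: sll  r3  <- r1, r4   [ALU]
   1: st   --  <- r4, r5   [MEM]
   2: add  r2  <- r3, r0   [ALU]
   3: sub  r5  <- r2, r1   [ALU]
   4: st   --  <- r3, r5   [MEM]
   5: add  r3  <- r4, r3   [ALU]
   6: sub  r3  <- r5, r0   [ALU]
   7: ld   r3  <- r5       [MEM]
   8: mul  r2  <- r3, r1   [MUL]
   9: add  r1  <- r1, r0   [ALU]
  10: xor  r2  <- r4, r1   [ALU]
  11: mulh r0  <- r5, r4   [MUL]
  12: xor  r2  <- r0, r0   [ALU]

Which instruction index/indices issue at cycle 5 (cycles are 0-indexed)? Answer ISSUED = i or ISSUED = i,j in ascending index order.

ISSUED = 7

[0] i0&i1  sll st  -- dual
[1] i2  add  -- RAW r2
[2] i3  sub  -- RAW r5
[3] i4&i5  st add  -- dual
[4] i6  sub  -- WAW r3
[5] i7  ld  -- no-port MEM/MUL
[6] i8&i9  mul add  -- dual
[7] i10&i11  xor mulh  -- dual
[8] i12  xor  -- tail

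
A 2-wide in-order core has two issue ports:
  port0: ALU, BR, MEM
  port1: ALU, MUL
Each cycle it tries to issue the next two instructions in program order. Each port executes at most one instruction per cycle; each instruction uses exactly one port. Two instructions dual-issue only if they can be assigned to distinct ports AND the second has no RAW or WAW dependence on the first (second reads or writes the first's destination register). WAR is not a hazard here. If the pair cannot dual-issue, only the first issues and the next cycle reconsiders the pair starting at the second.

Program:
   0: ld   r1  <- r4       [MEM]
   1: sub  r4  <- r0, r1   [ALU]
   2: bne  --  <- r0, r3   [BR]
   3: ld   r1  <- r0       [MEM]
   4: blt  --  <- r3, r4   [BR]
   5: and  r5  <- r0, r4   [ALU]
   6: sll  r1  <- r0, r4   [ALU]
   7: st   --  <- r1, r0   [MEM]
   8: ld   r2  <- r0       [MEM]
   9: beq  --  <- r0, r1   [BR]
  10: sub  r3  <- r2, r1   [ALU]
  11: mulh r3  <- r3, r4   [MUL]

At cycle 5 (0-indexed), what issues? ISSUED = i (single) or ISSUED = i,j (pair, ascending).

#0 head=0: ld i0 RAW r1
#1 head=1: sub;bne i1+i2 pair
#2 head=3: ld i3 no-port MEM/BR
#3 head=4: blt;and i4+i5 pair
#4 head=6: sll i6 RAW r1
#5 head=7: st i7 no-port MEM/MEM
#6 head=8: ld i8 no-port MEM/BR
#7 head=9: beq;sub i9+i10 pair
#8 head=11: mulh i11 tail

ISSUED = 7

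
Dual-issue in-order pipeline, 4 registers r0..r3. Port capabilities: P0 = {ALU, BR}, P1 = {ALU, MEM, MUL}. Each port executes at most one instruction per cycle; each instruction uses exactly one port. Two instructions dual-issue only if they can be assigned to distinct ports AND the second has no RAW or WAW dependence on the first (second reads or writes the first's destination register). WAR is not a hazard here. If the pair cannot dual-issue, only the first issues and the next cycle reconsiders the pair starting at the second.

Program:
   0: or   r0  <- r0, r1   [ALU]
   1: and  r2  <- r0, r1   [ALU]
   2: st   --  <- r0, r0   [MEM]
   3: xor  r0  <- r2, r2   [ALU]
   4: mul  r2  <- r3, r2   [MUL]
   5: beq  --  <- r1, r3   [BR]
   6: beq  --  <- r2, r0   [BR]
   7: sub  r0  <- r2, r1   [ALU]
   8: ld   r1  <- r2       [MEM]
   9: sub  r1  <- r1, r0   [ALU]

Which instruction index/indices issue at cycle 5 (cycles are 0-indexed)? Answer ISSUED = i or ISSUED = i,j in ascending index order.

ISSUED = 8

0. or @i0  | RAW r0
1. and;st @i1/i2  | dual
2. xor;mul @i3/i4  | dual
3. beq @i5  | no-port BR/BR
4. beq;sub @i6/i7  | dual
5. ld @i8  | RAW+WAW r1
6. sub @i9  | tail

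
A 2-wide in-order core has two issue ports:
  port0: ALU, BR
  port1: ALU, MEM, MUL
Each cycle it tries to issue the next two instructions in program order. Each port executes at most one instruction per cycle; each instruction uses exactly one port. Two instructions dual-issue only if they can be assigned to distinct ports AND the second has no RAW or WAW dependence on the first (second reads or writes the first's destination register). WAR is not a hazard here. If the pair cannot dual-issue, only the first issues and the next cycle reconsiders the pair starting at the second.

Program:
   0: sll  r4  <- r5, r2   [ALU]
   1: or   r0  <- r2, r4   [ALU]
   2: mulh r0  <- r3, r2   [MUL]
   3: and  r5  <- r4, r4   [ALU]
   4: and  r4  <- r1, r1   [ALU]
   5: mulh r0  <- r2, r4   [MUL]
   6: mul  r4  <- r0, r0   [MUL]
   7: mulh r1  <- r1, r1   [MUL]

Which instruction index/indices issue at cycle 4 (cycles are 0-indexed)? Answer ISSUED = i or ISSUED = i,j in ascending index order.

c0: i0 sll  RAW r4
c1: i1 or  WAW r0
c2: i2/i3 mulh;and  dual
c3: i4 and  RAW r4
c4: i5 mulh  no-port MUL/MUL
c5: i6 mul  no-port MUL/MUL
c6: i7 mulh  tail

ISSUED = 5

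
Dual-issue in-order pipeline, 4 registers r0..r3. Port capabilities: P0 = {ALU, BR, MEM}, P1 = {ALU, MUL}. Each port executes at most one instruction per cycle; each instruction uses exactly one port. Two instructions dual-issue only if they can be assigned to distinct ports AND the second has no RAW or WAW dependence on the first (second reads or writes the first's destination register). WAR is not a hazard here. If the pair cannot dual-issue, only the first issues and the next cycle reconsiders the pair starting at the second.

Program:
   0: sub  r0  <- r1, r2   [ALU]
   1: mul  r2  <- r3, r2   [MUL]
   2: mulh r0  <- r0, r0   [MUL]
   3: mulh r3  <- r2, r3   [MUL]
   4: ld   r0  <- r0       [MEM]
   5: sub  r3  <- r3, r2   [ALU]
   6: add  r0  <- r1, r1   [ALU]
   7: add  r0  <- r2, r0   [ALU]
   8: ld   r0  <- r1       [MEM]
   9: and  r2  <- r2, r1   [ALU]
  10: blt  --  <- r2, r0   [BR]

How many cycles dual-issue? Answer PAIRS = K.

PAIRS = 4

c0: i0+i1 sub+mul  dual
c1: i2 mulh  no-port MUL/MUL
c2: i3+i4 mulh+ld  dual
c3: i5+i6 sub+add  dual
c4: i7 add  WAW r0
c5: i8+i9 ld+and  dual
c6: i10 blt  tail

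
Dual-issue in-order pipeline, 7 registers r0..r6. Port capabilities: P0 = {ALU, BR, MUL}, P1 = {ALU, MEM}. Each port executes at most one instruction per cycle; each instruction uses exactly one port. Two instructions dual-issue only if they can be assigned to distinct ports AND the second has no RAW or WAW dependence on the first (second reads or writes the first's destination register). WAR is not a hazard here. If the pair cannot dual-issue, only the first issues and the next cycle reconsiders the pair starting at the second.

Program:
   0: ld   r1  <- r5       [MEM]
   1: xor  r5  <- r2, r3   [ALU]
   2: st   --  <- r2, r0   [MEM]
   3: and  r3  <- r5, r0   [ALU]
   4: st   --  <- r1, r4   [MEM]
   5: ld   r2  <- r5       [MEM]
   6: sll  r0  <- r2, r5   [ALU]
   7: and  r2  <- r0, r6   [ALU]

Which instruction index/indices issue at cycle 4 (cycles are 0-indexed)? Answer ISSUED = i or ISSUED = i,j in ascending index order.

c0: i0+i1 ld.MEM xor.ALU  dual
c1: i2+i3 st.MEM and.ALU  dual
c2: i4 st.MEM  no-port MEM/MEM
c3: i5 ld.MEM  RAW r2
c4: i6 sll.ALU  RAW r0
c5: i7 and.ALU  tail

ISSUED = 6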